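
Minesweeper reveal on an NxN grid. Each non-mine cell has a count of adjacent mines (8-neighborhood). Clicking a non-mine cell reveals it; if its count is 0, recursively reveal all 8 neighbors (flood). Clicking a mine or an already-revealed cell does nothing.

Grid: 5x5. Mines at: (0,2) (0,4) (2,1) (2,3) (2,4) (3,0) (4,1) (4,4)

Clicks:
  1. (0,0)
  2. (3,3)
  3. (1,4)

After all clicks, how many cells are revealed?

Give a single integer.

Answer: 6

Derivation:
Click 1 (0,0) count=0: revealed 4 new [(0,0) (0,1) (1,0) (1,1)] -> total=4
Click 2 (3,3) count=3: revealed 1 new [(3,3)] -> total=5
Click 3 (1,4) count=3: revealed 1 new [(1,4)] -> total=6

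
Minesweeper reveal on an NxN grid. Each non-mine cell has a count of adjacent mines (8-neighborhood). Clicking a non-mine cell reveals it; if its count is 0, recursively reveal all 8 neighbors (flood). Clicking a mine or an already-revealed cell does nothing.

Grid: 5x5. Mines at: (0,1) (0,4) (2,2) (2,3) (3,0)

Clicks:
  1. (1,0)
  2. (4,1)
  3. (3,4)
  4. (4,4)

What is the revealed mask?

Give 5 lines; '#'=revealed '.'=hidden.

Answer: .....
#....
.....
.####
.####

Derivation:
Click 1 (1,0) count=1: revealed 1 new [(1,0)] -> total=1
Click 2 (4,1) count=1: revealed 1 new [(4,1)] -> total=2
Click 3 (3,4) count=1: revealed 1 new [(3,4)] -> total=3
Click 4 (4,4) count=0: revealed 6 new [(3,1) (3,2) (3,3) (4,2) (4,3) (4,4)] -> total=9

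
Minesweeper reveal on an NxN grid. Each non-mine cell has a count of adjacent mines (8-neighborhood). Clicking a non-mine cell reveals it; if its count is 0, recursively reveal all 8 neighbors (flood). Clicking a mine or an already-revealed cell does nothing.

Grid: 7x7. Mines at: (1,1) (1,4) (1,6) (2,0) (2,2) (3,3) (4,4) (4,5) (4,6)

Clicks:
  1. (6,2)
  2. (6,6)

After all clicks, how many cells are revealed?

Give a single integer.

Answer: 21

Derivation:
Click 1 (6,2) count=0: revealed 21 new [(3,0) (3,1) (3,2) (4,0) (4,1) (4,2) (4,3) (5,0) (5,1) (5,2) (5,3) (5,4) (5,5) (5,6) (6,0) (6,1) (6,2) (6,3) (6,4) (6,5) (6,6)] -> total=21
Click 2 (6,6) count=0: revealed 0 new [(none)] -> total=21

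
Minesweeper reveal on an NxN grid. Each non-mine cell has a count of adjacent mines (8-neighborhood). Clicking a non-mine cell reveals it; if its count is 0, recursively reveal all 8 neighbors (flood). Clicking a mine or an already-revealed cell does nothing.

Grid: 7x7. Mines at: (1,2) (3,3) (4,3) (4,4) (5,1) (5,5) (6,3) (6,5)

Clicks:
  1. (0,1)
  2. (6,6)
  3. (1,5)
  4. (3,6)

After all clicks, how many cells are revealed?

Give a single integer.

Click 1 (0,1) count=1: revealed 1 new [(0,1)] -> total=1
Click 2 (6,6) count=2: revealed 1 new [(6,6)] -> total=2
Click 3 (1,5) count=0: revealed 17 new [(0,3) (0,4) (0,5) (0,6) (1,3) (1,4) (1,5) (1,6) (2,3) (2,4) (2,5) (2,6) (3,4) (3,5) (3,6) (4,5) (4,6)] -> total=19
Click 4 (3,6) count=0: revealed 0 new [(none)] -> total=19

Answer: 19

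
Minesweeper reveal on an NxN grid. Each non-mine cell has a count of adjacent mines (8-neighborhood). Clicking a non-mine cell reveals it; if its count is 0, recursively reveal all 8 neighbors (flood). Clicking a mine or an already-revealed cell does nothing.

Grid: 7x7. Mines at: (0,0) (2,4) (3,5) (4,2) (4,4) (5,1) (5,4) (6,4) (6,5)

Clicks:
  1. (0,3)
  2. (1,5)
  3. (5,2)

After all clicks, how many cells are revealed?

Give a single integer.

Answer: 26

Derivation:
Click 1 (0,3) count=0: revealed 25 new [(0,1) (0,2) (0,3) (0,4) (0,5) (0,6) (1,0) (1,1) (1,2) (1,3) (1,4) (1,5) (1,6) (2,0) (2,1) (2,2) (2,3) (2,5) (2,6) (3,0) (3,1) (3,2) (3,3) (4,0) (4,1)] -> total=25
Click 2 (1,5) count=1: revealed 0 new [(none)] -> total=25
Click 3 (5,2) count=2: revealed 1 new [(5,2)] -> total=26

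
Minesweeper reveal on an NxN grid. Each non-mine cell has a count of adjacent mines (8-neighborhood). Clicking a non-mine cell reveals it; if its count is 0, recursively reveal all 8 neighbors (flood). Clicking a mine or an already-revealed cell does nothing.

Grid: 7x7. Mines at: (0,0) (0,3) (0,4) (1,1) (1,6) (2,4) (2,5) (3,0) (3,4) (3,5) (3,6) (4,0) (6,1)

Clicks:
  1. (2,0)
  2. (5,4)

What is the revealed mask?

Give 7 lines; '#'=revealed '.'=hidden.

Answer: .......
.......
####...
.###...
.######
.######
..#####

Derivation:
Click 1 (2,0) count=2: revealed 1 new [(2,0)] -> total=1
Click 2 (5,4) count=0: revealed 23 new [(2,1) (2,2) (2,3) (3,1) (3,2) (3,3) (4,1) (4,2) (4,3) (4,4) (4,5) (4,6) (5,1) (5,2) (5,3) (5,4) (5,5) (5,6) (6,2) (6,3) (6,4) (6,5) (6,6)] -> total=24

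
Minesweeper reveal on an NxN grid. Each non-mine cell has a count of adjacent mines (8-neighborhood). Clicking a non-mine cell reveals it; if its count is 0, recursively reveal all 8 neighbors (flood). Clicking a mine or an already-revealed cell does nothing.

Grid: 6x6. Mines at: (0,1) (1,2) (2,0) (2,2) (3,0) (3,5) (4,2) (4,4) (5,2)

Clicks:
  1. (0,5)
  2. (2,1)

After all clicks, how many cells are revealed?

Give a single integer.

Answer: 10

Derivation:
Click 1 (0,5) count=0: revealed 9 new [(0,3) (0,4) (0,5) (1,3) (1,4) (1,5) (2,3) (2,4) (2,5)] -> total=9
Click 2 (2,1) count=4: revealed 1 new [(2,1)] -> total=10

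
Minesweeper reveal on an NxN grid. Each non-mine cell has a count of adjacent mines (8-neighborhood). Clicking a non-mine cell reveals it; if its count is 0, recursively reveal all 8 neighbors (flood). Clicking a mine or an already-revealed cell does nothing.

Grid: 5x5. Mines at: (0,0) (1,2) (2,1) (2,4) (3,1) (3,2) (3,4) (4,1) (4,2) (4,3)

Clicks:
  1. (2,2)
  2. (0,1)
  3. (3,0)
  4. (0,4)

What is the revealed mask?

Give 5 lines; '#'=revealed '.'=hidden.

Answer: .#.##
...##
..#..
#....
.....

Derivation:
Click 1 (2,2) count=4: revealed 1 new [(2,2)] -> total=1
Click 2 (0,1) count=2: revealed 1 new [(0,1)] -> total=2
Click 3 (3,0) count=3: revealed 1 new [(3,0)] -> total=3
Click 4 (0,4) count=0: revealed 4 new [(0,3) (0,4) (1,3) (1,4)] -> total=7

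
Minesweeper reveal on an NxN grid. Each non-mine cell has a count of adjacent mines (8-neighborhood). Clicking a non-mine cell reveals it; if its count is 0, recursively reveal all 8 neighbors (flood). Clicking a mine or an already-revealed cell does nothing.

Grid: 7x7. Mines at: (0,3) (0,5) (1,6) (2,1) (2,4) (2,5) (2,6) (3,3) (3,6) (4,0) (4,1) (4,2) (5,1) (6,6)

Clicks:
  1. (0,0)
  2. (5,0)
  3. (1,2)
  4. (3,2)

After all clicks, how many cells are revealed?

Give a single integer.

Answer: 8

Derivation:
Click 1 (0,0) count=0: revealed 6 new [(0,0) (0,1) (0,2) (1,0) (1,1) (1,2)] -> total=6
Click 2 (5,0) count=3: revealed 1 new [(5,0)] -> total=7
Click 3 (1,2) count=2: revealed 0 new [(none)] -> total=7
Click 4 (3,2) count=4: revealed 1 new [(3,2)] -> total=8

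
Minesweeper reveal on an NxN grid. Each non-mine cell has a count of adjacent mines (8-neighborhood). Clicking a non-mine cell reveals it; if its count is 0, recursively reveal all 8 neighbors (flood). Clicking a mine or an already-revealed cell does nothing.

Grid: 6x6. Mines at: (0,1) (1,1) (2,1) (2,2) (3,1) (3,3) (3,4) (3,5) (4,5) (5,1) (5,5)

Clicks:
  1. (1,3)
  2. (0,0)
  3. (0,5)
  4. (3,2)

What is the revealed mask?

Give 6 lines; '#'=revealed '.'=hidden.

Answer: #.####
..####
...###
..#...
......
......

Derivation:
Click 1 (1,3) count=1: revealed 1 new [(1,3)] -> total=1
Click 2 (0,0) count=2: revealed 1 new [(0,0)] -> total=2
Click 3 (0,5) count=0: revealed 10 new [(0,2) (0,3) (0,4) (0,5) (1,2) (1,4) (1,5) (2,3) (2,4) (2,5)] -> total=12
Click 4 (3,2) count=4: revealed 1 new [(3,2)] -> total=13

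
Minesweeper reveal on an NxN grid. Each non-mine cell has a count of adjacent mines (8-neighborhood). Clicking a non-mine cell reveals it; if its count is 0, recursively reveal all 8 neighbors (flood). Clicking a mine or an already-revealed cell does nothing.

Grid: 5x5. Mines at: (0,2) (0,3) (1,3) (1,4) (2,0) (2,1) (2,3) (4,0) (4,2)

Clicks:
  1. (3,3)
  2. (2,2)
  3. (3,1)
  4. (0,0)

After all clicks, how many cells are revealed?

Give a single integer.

Click 1 (3,3) count=2: revealed 1 new [(3,3)] -> total=1
Click 2 (2,2) count=3: revealed 1 new [(2,2)] -> total=2
Click 3 (3,1) count=4: revealed 1 new [(3,1)] -> total=3
Click 4 (0,0) count=0: revealed 4 new [(0,0) (0,1) (1,0) (1,1)] -> total=7

Answer: 7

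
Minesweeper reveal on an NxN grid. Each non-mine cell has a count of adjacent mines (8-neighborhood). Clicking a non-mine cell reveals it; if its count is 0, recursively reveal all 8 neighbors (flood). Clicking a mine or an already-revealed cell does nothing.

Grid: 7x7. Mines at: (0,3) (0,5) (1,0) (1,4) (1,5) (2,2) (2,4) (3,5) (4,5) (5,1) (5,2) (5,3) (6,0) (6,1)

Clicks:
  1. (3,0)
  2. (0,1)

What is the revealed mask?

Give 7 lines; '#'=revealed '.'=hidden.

Click 1 (3,0) count=0: revealed 6 new [(2,0) (2,1) (3,0) (3,1) (4,0) (4,1)] -> total=6
Click 2 (0,1) count=1: revealed 1 new [(0,1)] -> total=7

Answer: .#.....
.......
##.....
##.....
##.....
.......
.......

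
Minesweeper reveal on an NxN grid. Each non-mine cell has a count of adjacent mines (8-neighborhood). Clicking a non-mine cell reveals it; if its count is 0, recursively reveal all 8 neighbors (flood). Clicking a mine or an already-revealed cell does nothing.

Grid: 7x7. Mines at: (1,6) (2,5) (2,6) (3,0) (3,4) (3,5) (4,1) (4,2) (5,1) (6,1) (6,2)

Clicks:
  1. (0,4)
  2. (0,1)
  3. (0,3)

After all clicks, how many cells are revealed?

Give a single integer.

Click 1 (0,4) count=0: revealed 20 new [(0,0) (0,1) (0,2) (0,3) (0,4) (0,5) (1,0) (1,1) (1,2) (1,3) (1,4) (1,5) (2,0) (2,1) (2,2) (2,3) (2,4) (3,1) (3,2) (3,3)] -> total=20
Click 2 (0,1) count=0: revealed 0 new [(none)] -> total=20
Click 3 (0,3) count=0: revealed 0 new [(none)] -> total=20

Answer: 20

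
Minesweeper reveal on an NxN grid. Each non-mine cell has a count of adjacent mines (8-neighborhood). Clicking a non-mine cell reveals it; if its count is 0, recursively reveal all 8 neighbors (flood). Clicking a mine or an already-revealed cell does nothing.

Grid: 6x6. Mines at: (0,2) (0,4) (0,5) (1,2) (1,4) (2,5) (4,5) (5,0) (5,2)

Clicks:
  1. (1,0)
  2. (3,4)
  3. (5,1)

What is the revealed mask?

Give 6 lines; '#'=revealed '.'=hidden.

Click 1 (1,0) count=0: revealed 19 new [(0,0) (0,1) (1,0) (1,1) (2,0) (2,1) (2,2) (2,3) (2,4) (3,0) (3,1) (3,2) (3,3) (3,4) (4,0) (4,1) (4,2) (4,3) (4,4)] -> total=19
Click 2 (3,4) count=2: revealed 0 new [(none)] -> total=19
Click 3 (5,1) count=2: revealed 1 new [(5,1)] -> total=20

Answer: ##....
##....
#####.
#####.
#####.
.#....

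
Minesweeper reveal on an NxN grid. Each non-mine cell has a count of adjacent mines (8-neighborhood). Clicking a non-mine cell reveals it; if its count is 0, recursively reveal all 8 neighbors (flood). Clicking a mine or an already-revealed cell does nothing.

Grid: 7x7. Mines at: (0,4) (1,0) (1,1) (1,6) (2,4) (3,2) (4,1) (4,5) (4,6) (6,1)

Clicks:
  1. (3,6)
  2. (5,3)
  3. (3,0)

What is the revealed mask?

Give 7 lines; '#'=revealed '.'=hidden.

Click 1 (3,6) count=2: revealed 1 new [(3,6)] -> total=1
Click 2 (5,3) count=0: revealed 13 new [(4,2) (4,3) (4,4) (5,2) (5,3) (5,4) (5,5) (5,6) (6,2) (6,3) (6,4) (6,5) (6,6)] -> total=14
Click 3 (3,0) count=1: revealed 1 new [(3,0)] -> total=15

Answer: .......
.......
.......
#.....#
..###..
..#####
..#####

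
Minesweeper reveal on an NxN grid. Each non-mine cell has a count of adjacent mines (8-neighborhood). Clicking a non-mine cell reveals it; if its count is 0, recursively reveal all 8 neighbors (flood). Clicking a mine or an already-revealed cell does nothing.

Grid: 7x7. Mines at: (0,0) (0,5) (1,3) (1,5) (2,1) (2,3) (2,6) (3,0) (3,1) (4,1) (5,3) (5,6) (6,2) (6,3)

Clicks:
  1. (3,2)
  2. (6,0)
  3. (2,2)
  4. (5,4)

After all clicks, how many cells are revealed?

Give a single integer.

Click 1 (3,2) count=4: revealed 1 new [(3,2)] -> total=1
Click 2 (6,0) count=0: revealed 4 new [(5,0) (5,1) (6,0) (6,1)] -> total=5
Click 3 (2,2) count=4: revealed 1 new [(2,2)] -> total=6
Click 4 (5,4) count=2: revealed 1 new [(5,4)] -> total=7

Answer: 7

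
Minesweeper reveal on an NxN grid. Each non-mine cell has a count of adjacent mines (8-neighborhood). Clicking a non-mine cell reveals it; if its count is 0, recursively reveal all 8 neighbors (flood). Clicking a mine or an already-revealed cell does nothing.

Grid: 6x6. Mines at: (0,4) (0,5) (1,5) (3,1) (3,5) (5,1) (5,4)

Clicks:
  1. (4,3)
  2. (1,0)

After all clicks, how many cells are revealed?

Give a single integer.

Answer: 20

Derivation:
Click 1 (4,3) count=1: revealed 1 new [(4,3)] -> total=1
Click 2 (1,0) count=0: revealed 19 new [(0,0) (0,1) (0,2) (0,3) (1,0) (1,1) (1,2) (1,3) (1,4) (2,0) (2,1) (2,2) (2,3) (2,4) (3,2) (3,3) (3,4) (4,2) (4,4)] -> total=20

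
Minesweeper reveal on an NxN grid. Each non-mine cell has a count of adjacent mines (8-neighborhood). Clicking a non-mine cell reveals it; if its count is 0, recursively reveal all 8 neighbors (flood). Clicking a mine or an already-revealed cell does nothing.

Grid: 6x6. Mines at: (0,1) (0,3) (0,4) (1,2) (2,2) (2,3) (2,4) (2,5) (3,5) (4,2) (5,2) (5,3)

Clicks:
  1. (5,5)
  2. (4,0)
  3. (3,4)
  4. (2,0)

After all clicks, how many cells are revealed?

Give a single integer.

Answer: 15

Derivation:
Click 1 (5,5) count=0: revealed 4 new [(4,4) (4,5) (5,4) (5,5)] -> total=4
Click 2 (4,0) count=0: revealed 10 new [(1,0) (1,1) (2,0) (2,1) (3,0) (3,1) (4,0) (4,1) (5,0) (5,1)] -> total=14
Click 3 (3,4) count=4: revealed 1 new [(3,4)] -> total=15
Click 4 (2,0) count=0: revealed 0 new [(none)] -> total=15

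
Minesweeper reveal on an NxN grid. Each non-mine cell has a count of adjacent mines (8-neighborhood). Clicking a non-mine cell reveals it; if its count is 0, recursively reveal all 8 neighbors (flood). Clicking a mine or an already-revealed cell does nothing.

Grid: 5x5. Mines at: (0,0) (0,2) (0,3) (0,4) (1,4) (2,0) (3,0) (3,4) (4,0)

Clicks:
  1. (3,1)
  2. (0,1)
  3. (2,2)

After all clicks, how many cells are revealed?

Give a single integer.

Answer: 13

Derivation:
Click 1 (3,1) count=3: revealed 1 new [(3,1)] -> total=1
Click 2 (0,1) count=2: revealed 1 new [(0,1)] -> total=2
Click 3 (2,2) count=0: revealed 11 new [(1,1) (1,2) (1,3) (2,1) (2,2) (2,3) (3,2) (3,3) (4,1) (4,2) (4,3)] -> total=13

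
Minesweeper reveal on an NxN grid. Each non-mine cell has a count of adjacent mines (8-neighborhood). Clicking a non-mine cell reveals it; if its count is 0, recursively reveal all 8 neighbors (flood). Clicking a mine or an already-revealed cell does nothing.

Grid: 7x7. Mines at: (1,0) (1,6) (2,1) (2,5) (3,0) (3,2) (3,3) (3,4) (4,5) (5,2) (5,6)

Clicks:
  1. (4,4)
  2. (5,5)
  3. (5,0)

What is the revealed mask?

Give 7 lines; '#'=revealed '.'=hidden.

Click 1 (4,4) count=3: revealed 1 new [(4,4)] -> total=1
Click 2 (5,5) count=2: revealed 1 new [(5,5)] -> total=2
Click 3 (5,0) count=0: revealed 6 new [(4,0) (4,1) (5,0) (5,1) (6,0) (6,1)] -> total=8

Answer: .......
.......
.......
.......
##..#..
##...#.
##.....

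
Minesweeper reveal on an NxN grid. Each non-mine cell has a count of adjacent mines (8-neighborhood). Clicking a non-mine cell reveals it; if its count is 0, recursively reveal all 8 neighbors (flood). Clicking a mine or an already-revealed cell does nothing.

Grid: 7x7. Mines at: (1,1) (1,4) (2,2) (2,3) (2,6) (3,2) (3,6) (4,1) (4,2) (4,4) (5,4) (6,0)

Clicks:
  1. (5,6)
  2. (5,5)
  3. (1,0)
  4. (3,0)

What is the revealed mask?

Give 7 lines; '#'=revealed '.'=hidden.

Answer: .......
#......
.......
#......
.....##
.....##
.....##

Derivation:
Click 1 (5,6) count=0: revealed 6 new [(4,5) (4,6) (5,5) (5,6) (6,5) (6,6)] -> total=6
Click 2 (5,5) count=2: revealed 0 new [(none)] -> total=6
Click 3 (1,0) count=1: revealed 1 new [(1,0)] -> total=7
Click 4 (3,0) count=1: revealed 1 new [(3,0)] -> total=8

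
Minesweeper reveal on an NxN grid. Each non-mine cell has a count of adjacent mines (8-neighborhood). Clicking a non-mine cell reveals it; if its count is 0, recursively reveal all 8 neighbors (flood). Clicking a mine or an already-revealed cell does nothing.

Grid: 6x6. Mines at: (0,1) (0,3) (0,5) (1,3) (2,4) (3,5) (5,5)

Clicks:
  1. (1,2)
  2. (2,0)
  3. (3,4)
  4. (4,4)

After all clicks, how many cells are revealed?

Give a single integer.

Answer: 22

Derivation:
Click 1 (1,2) count=3: revealed 1 new [(1,2)] -> total=1
Click 2 (2,0) count=0: revealed 21 new [(1,0) (1,1) (2,0) (2,1) (2,2) (2,3) (3,0) (3,1) (3,2) (3,3) (3,4) (4,0) (4,1) (4,2) (4,3) (4,4) (5,0) (5,1) (5,2) (5,3) (5,4)] -> total=22
Click 3 (3,4) count=2: revealed 0 new [(none)] -> total=22
Click 4 (4,4) count=2: revealed 0 new [(none)] -> total=22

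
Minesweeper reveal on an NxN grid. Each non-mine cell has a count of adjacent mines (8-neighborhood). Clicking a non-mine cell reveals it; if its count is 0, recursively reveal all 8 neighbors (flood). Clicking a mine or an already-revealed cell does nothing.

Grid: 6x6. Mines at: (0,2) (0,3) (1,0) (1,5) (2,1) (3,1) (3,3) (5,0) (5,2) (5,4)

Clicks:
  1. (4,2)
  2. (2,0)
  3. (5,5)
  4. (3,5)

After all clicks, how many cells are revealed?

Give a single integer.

Answer: 9

Derivation:
Click 1 (4,2) count=3: revealed 1 new [(4,2)] -> total=1
Click 2 (2,0) count=3: revealed 1 new [(2,0)] -> total=2
Click 3 (5,5) count=1: revealed 1 new [(5,5)] -> total=3
Click 4 (3,5) count=0: revealed 6 new [(2,4) (2,5) (3,4) (3,5) (4,4) (4,5)] -> total=9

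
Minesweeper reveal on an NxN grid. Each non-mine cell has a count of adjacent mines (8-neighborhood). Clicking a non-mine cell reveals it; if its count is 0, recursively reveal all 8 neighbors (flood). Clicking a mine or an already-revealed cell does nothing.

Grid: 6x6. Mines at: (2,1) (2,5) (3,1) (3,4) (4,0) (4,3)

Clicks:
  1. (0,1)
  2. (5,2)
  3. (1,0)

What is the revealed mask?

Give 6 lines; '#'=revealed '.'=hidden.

Click 1 (0,1) count=0: revealed 15 new [(0,0) (0,1) (0,2) (0,3) (0,4) (0,5) (1,0) (1,1) (1,2) (1,3) (1,4) (1,5) (2,2) (2,3) (2,4)] -> total=15
Click 2 (5,2) count=1: revealed 1 new [(5,2)] -> total=16
Click 3 (1,0) count=1: revealed 0 new [(none)] -> total=16

Answer: ######
######
..###.
......
......
..#...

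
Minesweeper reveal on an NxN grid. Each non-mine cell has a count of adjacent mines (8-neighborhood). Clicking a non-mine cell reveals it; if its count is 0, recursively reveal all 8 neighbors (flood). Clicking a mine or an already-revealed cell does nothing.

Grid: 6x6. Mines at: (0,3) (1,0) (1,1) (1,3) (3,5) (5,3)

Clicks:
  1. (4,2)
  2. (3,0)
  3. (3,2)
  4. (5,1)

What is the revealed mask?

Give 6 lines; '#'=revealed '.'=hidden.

Answer: ......
......
#####.
#####.
#####.
###...

Derivation:
Click 1 (4,2) count=1: revealed 1 new [(4,2)] -> total=1
Click 2 (3,0) count=0: revealed 17 new [(2,0) (2,1) (2,2) (2,3) (2,4) (3,0) (3,1) (3,2) (3,3) (3,4) (4,0) (4,1) (4,3) (4,4) (5,0) (5,1) (5,2)] -> total=18
Click 3 (3,2) count=0: revealed 0 new [(none)] -> total=18
Click 4 (5,1) count=0: revealed 0 new [(none)] -> total=18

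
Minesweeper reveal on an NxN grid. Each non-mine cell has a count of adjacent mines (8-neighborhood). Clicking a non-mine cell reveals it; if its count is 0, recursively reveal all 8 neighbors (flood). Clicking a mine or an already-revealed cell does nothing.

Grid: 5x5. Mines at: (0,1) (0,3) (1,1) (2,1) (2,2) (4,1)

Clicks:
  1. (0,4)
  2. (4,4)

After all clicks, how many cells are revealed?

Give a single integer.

Click 1 (0,4) count=1: revealed 1 new [(0,4)] -> total=1
Click 2 (4,4) count=0: revealed 10 new [(1,3) (1,4) (2,3) (2,4) (3,2) (3,3) (3,4) (4,2) (4,3) (4,4)] -> total=11

Answer: 11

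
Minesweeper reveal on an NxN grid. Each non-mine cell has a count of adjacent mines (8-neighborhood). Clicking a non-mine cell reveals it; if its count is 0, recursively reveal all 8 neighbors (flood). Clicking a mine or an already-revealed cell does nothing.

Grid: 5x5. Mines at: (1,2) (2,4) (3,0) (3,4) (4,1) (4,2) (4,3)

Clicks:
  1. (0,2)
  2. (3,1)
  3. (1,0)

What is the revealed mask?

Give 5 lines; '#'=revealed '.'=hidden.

Answer: ###..
##...
##...
.#...
.....

Derivation:
Click 1 (0,2) count=1: revealed 1 new [(0,2)] -> total=1
Click 2 (3,1) count=3: revealed 1 new [(3,1)] -> total=2
Click 3 (1,0) count=0: revealed 6 new [(0,0) (0,1) (1,0) (1,1) (2,0) (2,1)] -> total=8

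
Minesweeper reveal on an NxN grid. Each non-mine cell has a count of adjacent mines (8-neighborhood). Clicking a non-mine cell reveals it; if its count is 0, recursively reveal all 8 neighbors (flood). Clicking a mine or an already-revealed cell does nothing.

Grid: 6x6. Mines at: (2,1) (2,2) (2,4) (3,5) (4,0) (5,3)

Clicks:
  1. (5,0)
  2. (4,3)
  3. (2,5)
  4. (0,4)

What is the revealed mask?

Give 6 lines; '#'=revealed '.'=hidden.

Answer: ######
######
.....#
......
...#..
#.....

Derivation:
Click 1 (5,0) count=1: revealed 1 new [(5,0)] -> total=1
Click 2 (4,3) count=1: revealed 1 new [(4,3)] -> total=2
Click 3 (2,5) count=2: revealed 1 new [(2,5)] -> total=3
Click 4 (0,4) count=0: revealed 12 new [(0,0) (0,1) (0,2) (0,3) (0,4) (0,5) (1,0) (1,1) (1,2) (1,3) (1,4) (1,5)] -> total=15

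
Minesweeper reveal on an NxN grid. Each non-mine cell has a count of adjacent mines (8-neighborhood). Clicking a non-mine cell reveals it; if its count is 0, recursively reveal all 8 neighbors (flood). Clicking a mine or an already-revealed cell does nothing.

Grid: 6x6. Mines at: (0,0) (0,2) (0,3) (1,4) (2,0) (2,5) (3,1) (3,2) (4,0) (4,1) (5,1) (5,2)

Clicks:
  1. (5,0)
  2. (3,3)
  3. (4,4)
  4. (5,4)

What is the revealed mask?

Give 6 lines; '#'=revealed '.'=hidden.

Answer: ......
......
......
...###
...###
#..###

Derivation:
Click 1 (5,0) count=3: revealed 1 new [(5,0)] -> total=1
Click 2 (3,3) count=1: revealed 1 new [(3,3)] -> total=2
Click 3 (4,4) count=0: revealed 8 new [(3,4) (3,5) (4,3) (4,4) (4,5) (5,3) (5,4) (5,5)] -> total=10
Click 4 (5,4) count=0: revealed 0 new [(none)] -> total=10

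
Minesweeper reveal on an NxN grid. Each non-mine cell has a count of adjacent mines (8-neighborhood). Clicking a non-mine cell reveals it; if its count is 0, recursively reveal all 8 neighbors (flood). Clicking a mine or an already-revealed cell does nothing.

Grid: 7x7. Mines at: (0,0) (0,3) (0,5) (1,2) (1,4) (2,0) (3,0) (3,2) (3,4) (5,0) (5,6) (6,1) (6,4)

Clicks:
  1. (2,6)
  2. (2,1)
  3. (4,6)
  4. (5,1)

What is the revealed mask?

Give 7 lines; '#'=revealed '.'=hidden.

Answer: .......
.....##
.#...##
.....##
.....##
.#.....
.......

Derivation:
Click 1 (2,6) count=0: revealed 8 new [(1,5) (1,6) (2,5) (2,6) (3,5) (3,6) (4,5) (4,6)] -> total=8
Click 2 (2,1) count=4: revealed 1 new [(2,1)] -> total=9
Click 3 (4,6) count=1: revealed 0 new [(none)] -> total=9
Click 4 (5,1) count=2: revealed 1 new [(5,1)] -> total=10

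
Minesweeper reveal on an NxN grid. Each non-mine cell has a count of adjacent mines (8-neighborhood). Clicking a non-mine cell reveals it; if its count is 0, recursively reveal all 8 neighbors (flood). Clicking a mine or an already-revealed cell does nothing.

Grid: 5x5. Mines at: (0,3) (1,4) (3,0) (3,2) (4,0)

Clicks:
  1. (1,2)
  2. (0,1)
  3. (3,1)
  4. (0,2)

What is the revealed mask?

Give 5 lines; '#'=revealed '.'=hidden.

Answer: ###..
###..
###..
.#...
.....

Derivation:
Click 1 (1,2) count=1: revealed 1 new [(1,2)] -> total=1
Click 2 (0,1) count=0: revealed 8 new [(0,0) (0,1) (0,2) (1,0) (1,1) (2,0) (2,1) (2,2)] -> total=9
Click 3 (3,1) count=3: revealed 1 new [(3,1)] -> total=10
Click 4 (0,2) count=1: revealed 0 new [(none)] -> total=10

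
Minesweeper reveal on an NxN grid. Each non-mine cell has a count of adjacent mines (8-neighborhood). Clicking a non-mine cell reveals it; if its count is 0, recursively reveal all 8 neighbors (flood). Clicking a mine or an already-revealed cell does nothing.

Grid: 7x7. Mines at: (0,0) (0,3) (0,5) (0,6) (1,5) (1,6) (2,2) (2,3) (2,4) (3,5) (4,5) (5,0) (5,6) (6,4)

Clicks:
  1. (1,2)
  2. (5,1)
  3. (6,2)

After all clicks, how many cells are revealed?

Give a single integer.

Click 1 (1,2) count=3: revealed 1 new [(1,2)] -> total=1
Click 2 (5,1) count=1: revealed 1 new [(5,1)] -> total=2
Click 3 (6,2) count=0: revealed 14 new [(3,1) (3,2) (3,3) (3,4) (4,1) (4,2) (4,3) (4,4) (5,2) (5,3) (5,4) (6,1) (6,2) (6,3)] -> total=16

Answer: 16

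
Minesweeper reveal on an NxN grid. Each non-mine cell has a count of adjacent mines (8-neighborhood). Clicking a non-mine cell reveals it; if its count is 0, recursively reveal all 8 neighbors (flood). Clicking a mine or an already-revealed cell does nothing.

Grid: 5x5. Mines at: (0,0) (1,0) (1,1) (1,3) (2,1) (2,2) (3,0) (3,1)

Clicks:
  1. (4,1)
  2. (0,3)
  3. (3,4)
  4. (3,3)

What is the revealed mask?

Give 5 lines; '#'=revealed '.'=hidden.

Answer: ...#.
.....
...##
..###
.####

Derivation:
Click 1 (4,1) count=2: revealed 1 new [(4,1)] -> total=1
Click 2 (0,3) count=1: revealed 1 new [(0,3)] -> total=2
Click 3 (3,4) count=0: revealed 8 new [(2,3) (2,4) (3,2) (3,3) (3,4) (4,2) (4,3) (4,4)] -> total=10
Click 4 (3,3) count=1: revealed 0 new [(none)] -> total=10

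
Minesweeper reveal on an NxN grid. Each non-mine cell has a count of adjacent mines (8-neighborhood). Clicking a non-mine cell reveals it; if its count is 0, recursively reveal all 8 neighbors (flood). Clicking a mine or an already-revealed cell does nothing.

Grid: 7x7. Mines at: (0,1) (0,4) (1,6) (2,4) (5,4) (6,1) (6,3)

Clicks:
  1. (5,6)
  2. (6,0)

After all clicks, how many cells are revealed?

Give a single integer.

Click 1 (5,6) count=0: revealed 10 new [(2,5) (2,6) (3,5) (3,6) (4,5) (4,6) (5,5) (5,6) (6,5) (6,6)] -> total=10
Click 2 (6,0) count=1: revealed 1 new [(6,0)] -> total=11

Answer: 11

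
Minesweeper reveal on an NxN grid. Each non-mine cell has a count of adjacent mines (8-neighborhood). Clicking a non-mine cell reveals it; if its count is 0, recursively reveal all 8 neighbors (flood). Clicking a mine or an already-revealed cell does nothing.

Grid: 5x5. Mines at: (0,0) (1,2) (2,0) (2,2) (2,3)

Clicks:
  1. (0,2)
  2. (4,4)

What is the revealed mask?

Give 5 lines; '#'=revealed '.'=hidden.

Answer: ..#..
.....
.....
#####
#####

Derivation:
Click 1 (0,2) count=1: revealed 1 new [(0,2)] -> total=1
Click 2 (4,4) count=0: revealed 10 new [(3,0) (3,1) (3,2) (3,3) (3,4) (4,0) (4,1) (4,2) (4,3) (4,4)] -> total=11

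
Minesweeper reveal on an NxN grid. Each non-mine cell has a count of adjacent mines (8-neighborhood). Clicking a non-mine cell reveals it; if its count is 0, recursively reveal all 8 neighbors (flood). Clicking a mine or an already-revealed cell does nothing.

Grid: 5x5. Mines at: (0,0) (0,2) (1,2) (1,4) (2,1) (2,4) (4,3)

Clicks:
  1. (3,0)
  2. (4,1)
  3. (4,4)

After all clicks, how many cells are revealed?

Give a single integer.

Answer: 7

Derivation:
Click 1 (3,0) count=1: revealed 1 new [(3,0)] -> total=1
Click 2 (4,1) count=0: revealed 5 new [(3,1) (3,2) (4,0) (4,1) (4,2)] -> total=6
Click 3 (4,4) count=1: revealed 1 new [(4,4)] -> total=7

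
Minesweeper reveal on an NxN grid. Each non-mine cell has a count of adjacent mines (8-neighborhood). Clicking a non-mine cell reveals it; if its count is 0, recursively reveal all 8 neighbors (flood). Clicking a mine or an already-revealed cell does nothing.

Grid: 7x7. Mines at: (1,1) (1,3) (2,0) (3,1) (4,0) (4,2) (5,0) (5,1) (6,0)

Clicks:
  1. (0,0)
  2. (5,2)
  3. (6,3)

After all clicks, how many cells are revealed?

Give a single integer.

Answer: 29

Derivation:
Click 1 (0,0) count=1: revealed 1 new [(0,0)] -> total=1
Click 2 (5,2) count=2: revealed 1 new [(5,2)] -> total=2
Click 3 (6,3) count=0: revealed 27 new [(0,4) (0,5) (0,6) (1,4) (1,5) (1,6) (2,3) (2,4) (2,5) (2,6) (3,3) (3,4) (3,5) (3,6) (4,3) (4,4) (4,5) (4,6) (5,3) (5,4) (5,5) (5,6) (6,2) (6,3) (6,4) (6,5) (6,6)] -> total=29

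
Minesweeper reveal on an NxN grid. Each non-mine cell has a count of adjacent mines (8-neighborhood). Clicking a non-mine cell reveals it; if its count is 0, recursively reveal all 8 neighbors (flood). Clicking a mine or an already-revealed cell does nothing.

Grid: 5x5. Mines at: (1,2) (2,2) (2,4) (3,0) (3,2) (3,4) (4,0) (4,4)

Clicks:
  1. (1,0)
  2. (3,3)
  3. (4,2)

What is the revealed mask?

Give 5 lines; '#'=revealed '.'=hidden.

Click 1 (1,0) count=0: revealed 6 new [(0,0) (0,1) (1,0) (1,1) (2,0) (2,1)] -> total=6
Click 2 (3,3) count=5: revealed 1 new [(3,3)] -> total=7
Click 3 (4,2) count=1: revealed 1 new [(4,2)] -> total=8

Answer: ##...
##...
##...
...#.
..#..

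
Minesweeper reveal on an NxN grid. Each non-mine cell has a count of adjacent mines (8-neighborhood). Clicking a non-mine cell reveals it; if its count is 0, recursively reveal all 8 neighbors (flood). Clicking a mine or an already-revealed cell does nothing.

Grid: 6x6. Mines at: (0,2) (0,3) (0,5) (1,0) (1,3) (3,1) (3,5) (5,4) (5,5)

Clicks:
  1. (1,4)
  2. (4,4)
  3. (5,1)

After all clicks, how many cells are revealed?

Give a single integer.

Answer: 10

Derivation:
Click 1 (1,4) count=3: revealed 1 new [(1,4)] -> total=1
Click 2 (4,4) count=3: revealed 1 new [(4,4)] -> total=2
Click 3 (5,1) count=0: revealed 8 new [(4,0) (4,1) (4,2) (4,3) (5,0) (5,1) (5,2) (5,3)] -> total=10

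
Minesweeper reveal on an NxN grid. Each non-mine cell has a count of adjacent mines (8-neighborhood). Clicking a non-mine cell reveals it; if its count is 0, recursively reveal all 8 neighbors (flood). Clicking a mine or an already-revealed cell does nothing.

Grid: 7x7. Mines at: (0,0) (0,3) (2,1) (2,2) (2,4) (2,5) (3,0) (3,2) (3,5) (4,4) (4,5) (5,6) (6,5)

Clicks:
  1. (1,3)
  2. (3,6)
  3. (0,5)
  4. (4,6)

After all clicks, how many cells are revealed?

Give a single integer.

Click 1 (1,3) count=3: revealed 1 new [(1,3)] -> total=1
Click 2 (3,6) count=3: revealed 1 new [(3,6)] -> total=2
Click 3 (0,5) count=0: revealed 6 new [(0,4) (0,5) (0,6) (1,4) (1,5) (1,6)] -> total=8
Click 4 (4,6) count=3: revealed 1 new [(4,6)] -> total=9

Answer: 9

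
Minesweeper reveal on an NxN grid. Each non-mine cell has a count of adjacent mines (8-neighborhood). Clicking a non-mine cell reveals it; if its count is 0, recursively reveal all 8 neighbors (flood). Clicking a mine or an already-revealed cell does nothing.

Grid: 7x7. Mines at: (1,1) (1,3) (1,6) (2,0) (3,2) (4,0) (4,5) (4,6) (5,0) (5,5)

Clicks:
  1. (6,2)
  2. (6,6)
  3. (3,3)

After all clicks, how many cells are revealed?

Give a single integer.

Answer: 14

Derivation:
Click 1 (6,2) count=0: revealed 12 new [(4,1) (4,2) (4,3) (4,4) (5,1) (5,2) (5,3) (5,4) (6,1) (6,2) (6,3) (6,4)] -> total=12
Click 2 (6,6) count=1: revealed 1 new [(6,6)] -> total=13
Click 3 (3,3) count=1: revealed 1 new [(3,3)] -> total=14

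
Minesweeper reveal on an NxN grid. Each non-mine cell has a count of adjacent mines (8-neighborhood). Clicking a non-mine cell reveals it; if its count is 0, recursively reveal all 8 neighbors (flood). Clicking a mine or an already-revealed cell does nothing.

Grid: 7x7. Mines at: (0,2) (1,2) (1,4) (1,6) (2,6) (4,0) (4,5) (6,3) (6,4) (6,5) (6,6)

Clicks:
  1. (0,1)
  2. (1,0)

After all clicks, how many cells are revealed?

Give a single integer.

Click 1 (0,1) count=2: revealed 1 new [(0,1)] -> total=1
Click 2 (1,0) count=0: revealed 7 new [(0,0) (1,0) (1,1) (2,0) (2,1) (3,0) (3,1)] -> total=8

Answer: 8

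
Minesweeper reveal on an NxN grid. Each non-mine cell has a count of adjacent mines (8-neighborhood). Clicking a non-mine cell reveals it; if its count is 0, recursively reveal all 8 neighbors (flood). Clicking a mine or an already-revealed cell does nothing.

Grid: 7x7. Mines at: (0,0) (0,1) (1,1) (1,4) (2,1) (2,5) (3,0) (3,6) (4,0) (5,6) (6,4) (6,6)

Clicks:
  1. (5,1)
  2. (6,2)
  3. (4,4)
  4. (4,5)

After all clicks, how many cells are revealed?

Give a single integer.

Answer: 23

Derivation:
Click 1 (5,1) count=1: revealed 1 new [(5,1)] -> total=1
Click 2 (6,2) count=0: revealed 22 new [(2,2) (2,3) (2,4) (3,1) (3,2) (3,3) (3,4) (3,5) (4,1) (4,2) (4,3) (4,4) (4,5) (5,0) (5,2) (5,3) (5,4) (5,5) (6,0) (6,1) (6,2) (6,3)] -> total=23
Click 3 (4,4) count=0: revealed 0 new [(none)] -> total=23
Click 4 (4,5) count=2: revealed 0 new [(none)] -> total=23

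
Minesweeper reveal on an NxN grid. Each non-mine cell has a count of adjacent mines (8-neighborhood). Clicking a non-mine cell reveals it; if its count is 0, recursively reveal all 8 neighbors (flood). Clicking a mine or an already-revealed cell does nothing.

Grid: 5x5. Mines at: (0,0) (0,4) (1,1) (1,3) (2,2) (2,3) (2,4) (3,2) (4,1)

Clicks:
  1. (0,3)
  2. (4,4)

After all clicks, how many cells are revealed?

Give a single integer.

Answer: 5

Derivation:
Click 1 (0,3) count=2: revealed 1 new [(0,3)] -> total=1
Click 2 (4,4) count=0: revealed 4 new [(3,3) (3,4) (4,3) (4,4)] -> total=5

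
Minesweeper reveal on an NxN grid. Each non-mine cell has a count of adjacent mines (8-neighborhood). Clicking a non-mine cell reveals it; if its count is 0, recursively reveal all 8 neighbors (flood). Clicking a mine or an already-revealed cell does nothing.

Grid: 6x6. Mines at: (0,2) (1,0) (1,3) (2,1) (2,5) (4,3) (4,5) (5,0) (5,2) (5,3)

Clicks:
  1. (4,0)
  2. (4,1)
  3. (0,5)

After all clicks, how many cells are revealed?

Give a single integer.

Click 1 (4,0) count=1: revealed 1 new [(4,0)] -> total=1
Click 2 (4,1) count=2: revealed 1 new [(4,1)] -> total=2
Click 3 (0,5) count=0: revealed 4 new [(0,4) (0,5) (1,4) (1,5)] -> total=6

Answer: 6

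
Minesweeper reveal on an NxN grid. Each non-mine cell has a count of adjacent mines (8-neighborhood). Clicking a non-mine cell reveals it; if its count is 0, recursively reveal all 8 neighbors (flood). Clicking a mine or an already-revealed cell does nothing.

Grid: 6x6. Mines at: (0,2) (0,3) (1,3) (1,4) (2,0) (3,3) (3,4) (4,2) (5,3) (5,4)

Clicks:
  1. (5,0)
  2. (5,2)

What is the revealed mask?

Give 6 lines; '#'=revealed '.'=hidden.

Click 1 (5,0) count=0: revealed 6 new [(3,0) (3,1) (4,0) (4,1) (5,0) (5,1)] -> total=6
Click 2 (5,2) count=2: revealed 1 new [(5,2)] -> total=7

Answer: ......
......
......
##....
##....
###...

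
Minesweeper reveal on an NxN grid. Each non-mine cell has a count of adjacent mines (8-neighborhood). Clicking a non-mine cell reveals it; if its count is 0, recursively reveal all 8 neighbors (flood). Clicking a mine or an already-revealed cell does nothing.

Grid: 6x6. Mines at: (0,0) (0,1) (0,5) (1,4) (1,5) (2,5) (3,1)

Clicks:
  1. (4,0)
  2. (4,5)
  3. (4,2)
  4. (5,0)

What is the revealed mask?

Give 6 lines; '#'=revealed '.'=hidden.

Click 1 (4,0) count=1: revealed 1 new [(4,0)] -> total=1
Click 2 (4,5) count=0: revealed 18 new [(2,2) (2,3) (2,4) (3,2) (3,3) (3,4) (3,5) (4,1) (4,2) (4,3) (4,4) (4,5) (5,0) (5,1) (5,2) (5,3) (5,4) (5,5)] -> total=19
Click 3 (4,2) count=1: revealed 0 new [(none)] -> total=19
Click 4 (5,0) count=0: revealed 0 new [(none)] -> total=19

Answer: ......
......
..###.
..####
######
######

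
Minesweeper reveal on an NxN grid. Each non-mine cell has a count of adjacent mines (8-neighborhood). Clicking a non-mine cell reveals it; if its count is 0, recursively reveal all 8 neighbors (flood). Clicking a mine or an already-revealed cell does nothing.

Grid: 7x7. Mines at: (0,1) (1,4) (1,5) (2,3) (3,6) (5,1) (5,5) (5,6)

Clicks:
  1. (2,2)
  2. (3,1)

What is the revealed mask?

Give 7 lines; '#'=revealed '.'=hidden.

Click 1 (2,2) count=1: revealed 1 new [(2,2)] -> total=1
Click 2 (3,1) count=0: revealed 11 new [(1,0) (1,1) (1,2) (2,0) (2,1) (3,0) (3,1) (3,2) (4,0) (4,1) (4,2)] -> total=12

Answer: .......
###....
###....
###....
###....
.......
.......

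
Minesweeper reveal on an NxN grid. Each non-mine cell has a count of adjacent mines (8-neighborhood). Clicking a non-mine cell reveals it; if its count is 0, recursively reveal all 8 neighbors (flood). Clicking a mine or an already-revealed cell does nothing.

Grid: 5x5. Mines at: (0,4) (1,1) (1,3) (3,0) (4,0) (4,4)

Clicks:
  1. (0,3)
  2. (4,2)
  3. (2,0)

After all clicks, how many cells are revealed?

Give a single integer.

Answer: 11

Derivation:
Click 1 (0,3) count=2: revealed 1 new [(0,3)] -> total=1
Click 2 (4,2) count=0: revealed 9 new [(2,1) (2,2) (2,3) (3,1) (3,2) (3,3) (4,1) (4,2) (4,3)] -> total=10
Click 3 (2,0) count=2: revealed 1 new [(2,0)] -> total=11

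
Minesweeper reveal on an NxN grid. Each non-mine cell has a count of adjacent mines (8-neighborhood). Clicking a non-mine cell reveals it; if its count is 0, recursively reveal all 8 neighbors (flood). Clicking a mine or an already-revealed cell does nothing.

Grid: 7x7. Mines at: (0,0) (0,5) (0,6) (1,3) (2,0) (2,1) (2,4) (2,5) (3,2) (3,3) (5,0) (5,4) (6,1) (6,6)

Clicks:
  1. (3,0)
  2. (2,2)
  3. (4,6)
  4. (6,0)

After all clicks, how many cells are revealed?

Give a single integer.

Click 1 (3,0) count=2: revealed 1 new [(3,0)] -> total=1
Click 2 (2,2) count=4: revealed 1 new [(2,2)] -> total=2
Click 3 (4,6) count=0: revealed 6 new [(3,5) (3,6) (4,5) (4,6) (5,5) (5,6)] -> total=8
Click 4 (6,0) count=2: revealed 1 new [(6,0)] -> total=9

Answer: 9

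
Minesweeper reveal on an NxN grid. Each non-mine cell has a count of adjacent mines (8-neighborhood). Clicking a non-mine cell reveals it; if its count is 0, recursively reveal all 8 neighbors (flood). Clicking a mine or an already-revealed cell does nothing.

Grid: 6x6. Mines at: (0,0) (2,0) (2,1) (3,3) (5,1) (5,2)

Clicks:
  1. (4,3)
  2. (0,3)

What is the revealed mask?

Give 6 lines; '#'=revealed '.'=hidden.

Answer: .#####
.#####
..####
....##
...###
...###

Derivation:
Click 1 (4,3) count=2: revealed 1 new [(4,3)] -> total=1
Click 2 (0,3) count=0: revealed 21 new [(0,1) (0,2) (0,3) (0,4) (0,5) (1,1) (1,2) (1,3) (1,4) (1,5) (2,2) (2,3) (2,4) (2,5) (3,4) (3,5) (4,4) (4,5) (5,3) (5,4) (5,5)] -> total=22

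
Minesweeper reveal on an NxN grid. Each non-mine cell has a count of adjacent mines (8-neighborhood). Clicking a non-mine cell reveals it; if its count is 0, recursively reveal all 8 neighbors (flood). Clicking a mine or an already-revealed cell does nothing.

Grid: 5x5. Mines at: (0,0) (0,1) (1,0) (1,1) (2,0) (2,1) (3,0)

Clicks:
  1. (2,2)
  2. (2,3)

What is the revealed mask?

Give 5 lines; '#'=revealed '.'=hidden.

Answer: ..###
..###
..###
.####
.####

Derivation:
Click 1 (2,2) count=2: revealed 1 new [(2,2)] -> total=1
Click 2 (2,3) count=0: revealed 16 new [(0,2) (0,3) (0,4) (1,2) (1,3) (1,4) (2,3) (2,4) (3,1) (3,2) (3,3) (3,4) (4,1) (4,2) (4,3) (4,4)] -> total=17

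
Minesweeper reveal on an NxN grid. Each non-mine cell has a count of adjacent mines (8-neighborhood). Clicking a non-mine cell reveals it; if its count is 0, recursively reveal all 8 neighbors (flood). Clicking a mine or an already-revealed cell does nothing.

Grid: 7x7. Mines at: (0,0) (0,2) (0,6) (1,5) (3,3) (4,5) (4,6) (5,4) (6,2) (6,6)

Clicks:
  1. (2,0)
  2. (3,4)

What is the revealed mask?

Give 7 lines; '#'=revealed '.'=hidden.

Click 1 (2,0) count=0: revealed 17 new [(1,0) (1,1) (1,2) (2,0) (2,1) (2,2) (3,0) (3,1) (3,2) (4,0) (4,1) (4,2) (5,0) (5,1) (5,2) (6,0) (6,1)] -> total=17
Click 2 (3,4) count=2: revealed 1 new [(3,4)] -> total=18

Answer: .......
###....
###....
###.#..
###....
###....
##.....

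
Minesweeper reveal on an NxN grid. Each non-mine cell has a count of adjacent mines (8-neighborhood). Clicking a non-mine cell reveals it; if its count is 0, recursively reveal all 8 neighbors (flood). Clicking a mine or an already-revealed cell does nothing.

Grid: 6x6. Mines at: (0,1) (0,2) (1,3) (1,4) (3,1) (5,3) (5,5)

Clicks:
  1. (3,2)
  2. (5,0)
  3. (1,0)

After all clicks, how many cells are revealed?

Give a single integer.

Answer: 8

Derivation:
Click 1 (3,2) count=1: revealed 1 new [(3,2)] -> total=1
Click 2 (5,0) count=0: revealed 6 new [(4,0) (4,1) (4,2) (5,0) (5,1) (5,2)] -> total=7
Click 3 (1,0) count=1: revealed 1 new [(1,0)] -> total=8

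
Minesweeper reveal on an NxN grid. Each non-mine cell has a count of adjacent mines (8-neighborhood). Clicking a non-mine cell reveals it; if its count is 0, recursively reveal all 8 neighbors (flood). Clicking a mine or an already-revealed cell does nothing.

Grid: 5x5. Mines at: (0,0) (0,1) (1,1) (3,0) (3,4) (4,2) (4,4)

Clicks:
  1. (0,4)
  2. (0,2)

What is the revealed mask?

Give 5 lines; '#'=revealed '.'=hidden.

Answer: ..###
..###
..###
.....
.....

Derivation:
Click 1 (0,4) count=0: revealed 9 new [(0,2) (0,3) (0,4) (1,2) (1,3) (1,4) (2,2) (2,3) (2,4)] -> total=9
Click 2 (0,2) count=2: revealed 0 new [(none)] -> total=9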